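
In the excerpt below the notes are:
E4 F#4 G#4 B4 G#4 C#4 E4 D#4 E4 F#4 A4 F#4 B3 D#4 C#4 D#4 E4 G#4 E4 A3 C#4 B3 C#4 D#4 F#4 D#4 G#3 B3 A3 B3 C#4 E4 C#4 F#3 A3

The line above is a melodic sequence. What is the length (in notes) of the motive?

7

35 notes total. Splitting into 5 groups of 7:
E4 F#4 G#4 B4 G#4 C#4 E4 | D#4 E4 F#4 A4 F#4 B3 D#4 | C#4 D#4 E4 G#4 E4 A3 C#4 | B3 C#4 D#4 F#4 D#4 G#3 B3 | A3 B3 C#4 E4 C#4 F#3 A3
Every group is a transposition down a 2nd of the one before; no shorter unit works.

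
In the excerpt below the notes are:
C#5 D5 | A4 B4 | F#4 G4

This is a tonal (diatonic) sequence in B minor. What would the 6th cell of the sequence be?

G3 A3

The 2-note cells begin on C#5, A4, F#4 — each down a 3rd from the last.
Carrying on: D4 → B3 → G3.
So cell 6 is G3 A3.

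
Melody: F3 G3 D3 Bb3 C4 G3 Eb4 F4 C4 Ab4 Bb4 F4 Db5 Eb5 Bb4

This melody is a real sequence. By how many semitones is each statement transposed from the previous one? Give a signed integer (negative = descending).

With a 3-note motive the entries are F3, Bb3, Eb4, Ab4, Db5, each up a 4th from the previous.
F3→Bb3 is 58 − 53 = 5 semitones.

5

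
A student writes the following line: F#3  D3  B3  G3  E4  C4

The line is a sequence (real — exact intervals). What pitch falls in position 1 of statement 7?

C6

With 2-note cells, note 1 of each statement runs F#3, B3, E4.
Extending up a 4th: A4 → D5 → G5 → C6.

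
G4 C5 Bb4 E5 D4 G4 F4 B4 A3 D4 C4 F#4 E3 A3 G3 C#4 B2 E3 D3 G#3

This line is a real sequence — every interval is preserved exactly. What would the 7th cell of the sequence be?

C#2 F#2 E2 A#2

Unit = 4 notes; the statements start on G4, D4, A3, E3, B2, moving down a 4th each time.
Carrying on: F#2 → C#2.
Statement 7 starts on C#2 and keeps the same exact contour: C#2 F#2 E2 A#2.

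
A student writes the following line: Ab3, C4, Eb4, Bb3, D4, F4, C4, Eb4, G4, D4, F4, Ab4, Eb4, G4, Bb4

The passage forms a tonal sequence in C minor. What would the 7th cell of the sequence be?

G4 Bb4 D5

Taking 3-note groups, the heads are Ab3, Bb3, C4, D4, Eb4: the pattern moves up a 2nd.
Carrying on: F4 → G4.
So cell 7 is G4 Bb4 D5.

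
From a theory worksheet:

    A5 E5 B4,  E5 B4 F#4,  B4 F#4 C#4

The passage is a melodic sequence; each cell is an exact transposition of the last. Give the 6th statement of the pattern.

G#3 D#3 A#2

With a 3-note motive the entries are A5, E5, B4, each down a 4th from the previous.
Continuing the starts: F#4 → C#4 → G#3.
So cell 6 is G#3 D#3 A#2.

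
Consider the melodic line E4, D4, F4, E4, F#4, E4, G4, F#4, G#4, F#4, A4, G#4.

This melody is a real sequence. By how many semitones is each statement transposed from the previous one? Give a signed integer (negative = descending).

With a 4-note motive the entries are E4, F#4, G#4, each up a 2nd from the previous.
Counting half-steps from E4 to F#4: 2.

2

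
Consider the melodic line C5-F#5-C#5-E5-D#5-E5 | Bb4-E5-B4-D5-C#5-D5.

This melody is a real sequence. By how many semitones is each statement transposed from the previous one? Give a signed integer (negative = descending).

-2

With a 6-note motive the entries are C5, Bb4, each down a 2nd from the previous.
C5 to Bb4 spans -2 semitones.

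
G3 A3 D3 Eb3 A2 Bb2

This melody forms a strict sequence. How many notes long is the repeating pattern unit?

Try groups of 2 (3 cells in 6 notes):
G3 A3 | D3 Eb3 | A2 Bb2
That's a consistent down a 4th shift per cell, and no other grouping gives one.

2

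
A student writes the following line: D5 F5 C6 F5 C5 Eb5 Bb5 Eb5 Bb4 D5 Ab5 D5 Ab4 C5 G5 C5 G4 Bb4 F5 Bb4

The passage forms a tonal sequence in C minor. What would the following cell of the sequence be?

The 4-note cells begin on D5, C5, Bb4, Ab4, G4 — each down a 2nd from the last.
From F4 the diatonic shape gives F4 Ab4 Eb5 Ab4.

F4 Ab4 Eb5 Ab4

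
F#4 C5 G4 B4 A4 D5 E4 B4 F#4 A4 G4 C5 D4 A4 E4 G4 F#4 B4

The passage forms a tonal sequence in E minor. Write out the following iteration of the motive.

C4 G4 D4 F#4 E4 A4

Unit = 6 notes; the statements start on F#4, E4, D4, moving down a 2nd each time.
Statement 4 starts on C4 and keeps the same diatonic contour: C4 G4 D4 F#4 E4 A4.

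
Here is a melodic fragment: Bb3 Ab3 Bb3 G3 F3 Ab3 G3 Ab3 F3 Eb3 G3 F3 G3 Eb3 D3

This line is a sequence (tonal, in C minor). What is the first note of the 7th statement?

Unit = 5 notes; the statements start on Bb3, Ab3, G3, moving down a 2nd each time.
Extending the heads down a 2nd: F3 → Eb3 → D3 → C3.

C3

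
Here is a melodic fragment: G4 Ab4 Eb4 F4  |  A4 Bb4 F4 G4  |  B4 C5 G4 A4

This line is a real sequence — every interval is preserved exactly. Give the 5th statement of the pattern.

The 4-note cells begin on G4, A4, B4 — each up a 2nd from the last.
Extending up a 2nd: C#5 → D#5.
Statement 5 starts on D#5 and keeps the same exact contour: D#5 E5 B4 C#5.

D#5 E5 B4 C#5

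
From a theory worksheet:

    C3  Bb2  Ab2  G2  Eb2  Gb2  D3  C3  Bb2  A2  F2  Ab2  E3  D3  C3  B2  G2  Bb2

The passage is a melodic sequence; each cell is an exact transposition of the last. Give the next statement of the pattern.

F#3 E3 D3 C#3 A2 C3

Taking 6-note groups, the heads are C3, D3, E3: the pattern moves up a 2nd.
So cell 4 is F#3 E3 D3 C#3 A2 C3.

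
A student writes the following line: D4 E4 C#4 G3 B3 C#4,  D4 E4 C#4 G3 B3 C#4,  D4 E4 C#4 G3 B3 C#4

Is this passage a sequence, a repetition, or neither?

repetition

Each 6-note cell is identical (D4 E4 C#4 G3 B3 C#4), restated at the same pitch.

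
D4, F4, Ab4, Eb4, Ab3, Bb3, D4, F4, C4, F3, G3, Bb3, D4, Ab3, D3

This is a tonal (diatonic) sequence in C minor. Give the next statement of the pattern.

Unit = 5 notes; the statements start on D4, Bb3, G3, moving down a 3rd each time.
Statement 4 starts on Eb3 and keeps the same diatonic contour: Eb3 G3 Bb3 F3 Bb2.

Eb3 G3 Bb3 F3 Bb2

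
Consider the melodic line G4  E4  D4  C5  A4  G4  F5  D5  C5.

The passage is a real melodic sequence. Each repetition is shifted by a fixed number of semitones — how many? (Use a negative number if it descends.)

5

Taking 3-note groups, the heads are G4, C5, F5: the pattern moves up a 4th.
Counting half-steps from G4 to C5: 5.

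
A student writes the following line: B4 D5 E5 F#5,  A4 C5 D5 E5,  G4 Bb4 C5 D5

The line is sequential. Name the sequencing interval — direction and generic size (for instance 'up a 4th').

Taking 4-note groups, the heads are B4, A4, G4: the pattern moves down a 2nd.
B4 to A4 is down a 2nd.

down a 2nd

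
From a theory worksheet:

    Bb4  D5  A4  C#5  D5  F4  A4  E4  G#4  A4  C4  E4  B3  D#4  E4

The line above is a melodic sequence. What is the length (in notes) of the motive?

5

15 notes total. Splitting into 3 groups of 5:
Bb4 D5 A4 C#5 D5 | F4 A4 E4 G#4 A4 | C4 E4 B3 D#4 E4
Each cell is the previous one down a 4th — so the unit is 5 notes.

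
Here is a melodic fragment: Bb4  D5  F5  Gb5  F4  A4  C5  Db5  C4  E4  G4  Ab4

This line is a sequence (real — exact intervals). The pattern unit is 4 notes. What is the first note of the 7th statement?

E2

The 4-note cells begin on Bb4, F4, C4 — each down a 4th from the last.
Extending the heads down a 4th: G3 → D3 → A2 → E2.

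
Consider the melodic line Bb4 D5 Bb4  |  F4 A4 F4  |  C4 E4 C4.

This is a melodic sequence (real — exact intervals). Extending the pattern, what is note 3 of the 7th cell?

The unit is 3 notes. Position-3 pitches of the 3 shown cells: Bb4, F4, C4.
Extending down a 4th: G3 → D3 → A2 → E2.

E2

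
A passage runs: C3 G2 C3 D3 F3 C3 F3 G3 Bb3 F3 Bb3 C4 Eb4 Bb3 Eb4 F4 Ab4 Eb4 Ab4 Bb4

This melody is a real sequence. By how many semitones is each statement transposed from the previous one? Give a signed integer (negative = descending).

5

With a 4-note motive the entries are C3, F3, Bb3, Eb4, Ab4, each up a 4th from the previous.
Counting half-steps from C3 to F3: 5.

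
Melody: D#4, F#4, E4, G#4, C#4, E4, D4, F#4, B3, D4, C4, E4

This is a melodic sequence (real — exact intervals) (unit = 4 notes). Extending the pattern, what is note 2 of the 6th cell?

Ab3

With 4-note cells, note 2 of each statement runs F#4, E4, D4.
Extending down a 2nd: C4 → Bb3 → Ab3.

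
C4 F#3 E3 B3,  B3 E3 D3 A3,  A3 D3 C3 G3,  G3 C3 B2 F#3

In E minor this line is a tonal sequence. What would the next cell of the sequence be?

The 4-note cells begin on C4, B3, A3, G3 — each down a 2nd from the last.
So cell 5 is F#3 B2 A2 E3.

F#3 B2 A2 E3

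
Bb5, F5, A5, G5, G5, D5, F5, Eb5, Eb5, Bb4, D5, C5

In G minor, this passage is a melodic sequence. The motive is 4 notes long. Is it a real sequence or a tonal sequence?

Every note is diatonic to G minor.
Cell 1 has +4 semitones from note 2 to 3, but cell 2 has +3 — the interval quality changes while the contour stays the same, which is the hallmark of a tonal sequence.

tonal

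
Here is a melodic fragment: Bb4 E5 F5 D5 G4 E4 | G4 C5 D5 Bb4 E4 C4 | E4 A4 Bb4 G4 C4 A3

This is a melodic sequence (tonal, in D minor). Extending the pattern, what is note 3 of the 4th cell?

G4

With 6-note cells, note 3 of each statement runs F5, D5, Bb4.
One more down a 3rd gives G4.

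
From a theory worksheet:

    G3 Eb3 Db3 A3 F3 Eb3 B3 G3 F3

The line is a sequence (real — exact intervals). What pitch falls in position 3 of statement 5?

A3

Grouping in 3s, the 3rd note of each cell is Db3, Eb3, F3.
Extending up a 2nd: G3 → A3.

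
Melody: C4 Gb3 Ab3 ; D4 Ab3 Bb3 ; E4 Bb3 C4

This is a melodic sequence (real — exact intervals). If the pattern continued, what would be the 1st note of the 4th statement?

F#4

With 3-note cells, note 1 of each statement runs C4, D4, E4.
Each moves up a 2nd; the next is F#4.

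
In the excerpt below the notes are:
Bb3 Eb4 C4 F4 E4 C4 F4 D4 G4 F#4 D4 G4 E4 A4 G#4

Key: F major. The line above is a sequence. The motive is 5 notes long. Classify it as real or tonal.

Each cell has the same semitone pattern (5, -3, 5, -1) — intervals are preserved exactly.
And Eb4 lies outside F major, so the sequence is real rather than tonal.

real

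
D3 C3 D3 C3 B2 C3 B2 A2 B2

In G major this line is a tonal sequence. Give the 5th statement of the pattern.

G2 F#2 G2

With a 3-note motive the entries are D3, C3, B2, each down a 2nd from the previous.
Carrying on: A2 → G2.
From G2 the diatonic shape gives G2 F#2 G2.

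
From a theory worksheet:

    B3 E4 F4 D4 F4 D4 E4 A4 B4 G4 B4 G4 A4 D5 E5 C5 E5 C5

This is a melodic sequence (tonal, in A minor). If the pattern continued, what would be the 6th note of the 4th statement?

F5

The unit is 6 notes. Position-6 pitches of the 3 shown cells: D4, G4, C5.
One more up a 4th gives F5.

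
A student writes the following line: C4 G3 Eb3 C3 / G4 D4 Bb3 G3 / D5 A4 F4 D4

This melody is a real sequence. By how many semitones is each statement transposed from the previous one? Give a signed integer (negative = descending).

7

The 4-note cells begin on C4, G4, D5 — each up a 5th from the last.
Counting half-steps from C4 to G4: 7.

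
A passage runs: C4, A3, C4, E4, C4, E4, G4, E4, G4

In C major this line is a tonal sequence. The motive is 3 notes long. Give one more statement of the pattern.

Taking 3-note groups, the heads are C4, E4, G4: the pattern moves up a 3rd.
From B4 the diatonic shape gives B4 G4 B4.

B4 G4 B4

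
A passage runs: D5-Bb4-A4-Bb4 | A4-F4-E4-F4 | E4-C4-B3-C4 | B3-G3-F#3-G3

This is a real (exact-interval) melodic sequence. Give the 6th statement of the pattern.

Taking 4-note groups, the heads are D5, A4, E4, B3: the pattern moves down a 4th.
Extending down a 4th: F#3 → C#3.
From C#3 the exact shape gives C#3 A2 G#2 A2.

C#3 A2 G#2 A2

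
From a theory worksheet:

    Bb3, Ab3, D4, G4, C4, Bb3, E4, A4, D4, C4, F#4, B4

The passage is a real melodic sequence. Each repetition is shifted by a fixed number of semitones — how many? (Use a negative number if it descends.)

2

Unit = 4 notes; the statements start on Bb3, C4, D4, moving up a 2nd each time.
Bb3 to C4 spans +2 semitones.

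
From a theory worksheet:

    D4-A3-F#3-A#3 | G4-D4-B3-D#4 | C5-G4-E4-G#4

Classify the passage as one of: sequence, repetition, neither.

Each 4-note cell is the previous one transposed up a 4th.

sequence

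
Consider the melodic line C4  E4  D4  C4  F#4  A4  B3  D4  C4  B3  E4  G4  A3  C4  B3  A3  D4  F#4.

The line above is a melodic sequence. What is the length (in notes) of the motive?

6

Try groups of 6 (3 cells in 18 notes):
C4 E4 D4 C4 F#4 A4 | B3 D4 C4 B3 E4 G4 | A3 C4 B3 A3 D4 F#4
Every group is a transposition down a 2nd of the one before; no shorter unit works.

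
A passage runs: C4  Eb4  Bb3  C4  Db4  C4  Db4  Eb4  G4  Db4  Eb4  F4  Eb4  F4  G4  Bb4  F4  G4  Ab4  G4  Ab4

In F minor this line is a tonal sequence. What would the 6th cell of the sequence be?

F5 Ab5 Eb5 F5 G5 F5 G5

Unit = 7 notes; the statements start on C4, Eb4, G4, moving up a 3rd each time.
Continuing the starts: Bb4 → Db5 → F5.
From F5 the diatonic shape gives F5 Ab5 Eb5 F5 G5 F5 G5.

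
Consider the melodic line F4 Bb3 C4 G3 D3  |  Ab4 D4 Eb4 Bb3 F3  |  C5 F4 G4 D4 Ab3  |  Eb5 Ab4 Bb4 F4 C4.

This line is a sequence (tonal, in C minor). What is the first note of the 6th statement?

Unit = 5 notes; the statements start on F4, Ab4, C5, Eb5, moving up a 3rd each time.
Extending the heads up a 3rd: G5 → Bb5.

Bb5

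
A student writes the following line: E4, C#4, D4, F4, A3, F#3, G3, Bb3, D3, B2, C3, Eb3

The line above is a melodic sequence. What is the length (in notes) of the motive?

12 notes total. Splitting into 3 groups of 4:
E4 C#4 D4 F4 | A3 F#3 G3 Bb3 | D3 B2 C3 Eb3
Each cell is the previous one down a 5th — so the unit is 4 notes.

4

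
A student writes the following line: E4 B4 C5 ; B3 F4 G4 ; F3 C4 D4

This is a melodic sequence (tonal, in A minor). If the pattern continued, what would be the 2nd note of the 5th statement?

D3

The unit is 3 notes. Position-2 pitches of the 3 shown cells: B4, F4, C4.
Carrying that down a 4th forward: G3 → D3.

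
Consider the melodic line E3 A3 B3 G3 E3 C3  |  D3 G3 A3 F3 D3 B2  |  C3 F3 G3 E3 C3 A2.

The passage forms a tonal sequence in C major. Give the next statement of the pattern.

B2 E3 F3 D3 B2 G2

Unit = 6 notes; the statements start on E3, D3, C3, moving down a 2nd each time.
Statement 4 starts on B2 and keeps the same diatonic contour: B2 E3 F3 D3 B2 G2.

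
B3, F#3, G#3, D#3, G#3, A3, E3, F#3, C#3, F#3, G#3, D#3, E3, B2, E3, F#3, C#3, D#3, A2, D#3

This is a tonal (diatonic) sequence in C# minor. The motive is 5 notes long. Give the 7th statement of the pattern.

Taking 5-note groups, the heads are B3, A3, G#3, F#3: the pattern moves down a 2nd.
Continuing the starts: E3 → D#3 → C#3.
Statement 7 starts on C#3 and keeps the same diatonic contour: C#3 G#2 A2 E2 A2.

C#3 G#2 A2 E2 A2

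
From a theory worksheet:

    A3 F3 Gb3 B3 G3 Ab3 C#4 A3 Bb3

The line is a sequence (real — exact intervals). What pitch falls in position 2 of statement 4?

B3

Grouping in 3s, the 2nd note of each cell is F3, G3, A3.
From A3, up a 2nd gives B3.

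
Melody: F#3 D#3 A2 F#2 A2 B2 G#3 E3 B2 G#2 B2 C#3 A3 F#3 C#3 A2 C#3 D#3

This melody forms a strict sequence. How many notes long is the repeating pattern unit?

6

18 notes total. Splitting into 3 groups of 6:
F#3 D#3 A2 F#2 A2 B2 | G#3 E3 B2 G#2 B2 C#3 | A3 F#3 C#3 A2 C#3 D#3
Each cell is the previous one up a 2nd — so the unit is 6 notes.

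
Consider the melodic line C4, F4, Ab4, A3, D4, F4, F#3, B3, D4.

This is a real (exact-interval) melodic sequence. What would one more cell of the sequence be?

With a 3-note motive the entries are C4, A3, F#3, each down a 3rd from the previous.
Statement 4 starts on D#3 and keeps the same exact contour: D#3 G#3 B3.

D#3 G#3 B3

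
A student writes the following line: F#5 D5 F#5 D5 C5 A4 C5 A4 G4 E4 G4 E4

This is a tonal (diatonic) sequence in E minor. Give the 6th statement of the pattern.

E3 C3 E3 C3

Unit = 4 notes; the statements start on F#5, C5, G4, moving down a 4th each time.
Continuing the starts: D4 → A3 → E3.
From E3 the diatonic shape gives E3 C3 E3 C3.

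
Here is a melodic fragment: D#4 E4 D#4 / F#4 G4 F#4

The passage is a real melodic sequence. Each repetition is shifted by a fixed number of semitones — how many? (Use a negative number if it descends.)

Taking 3-note groups, the heads are D#4, F#4: the pattern moves up a 3rd.
D#4→F#4 is 66 − 63 = 3 semitones.

3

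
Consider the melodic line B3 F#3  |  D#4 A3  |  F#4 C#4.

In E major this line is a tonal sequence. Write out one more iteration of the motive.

The 2-note cells begin on B3, D#4, F#4 — each up a 3rd from the last.
So cell 4 is A4 E4.

A4 E4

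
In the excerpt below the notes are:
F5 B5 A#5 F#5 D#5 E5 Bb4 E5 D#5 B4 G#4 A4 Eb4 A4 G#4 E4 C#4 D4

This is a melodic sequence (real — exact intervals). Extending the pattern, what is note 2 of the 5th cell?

G3

Grouping in 6s, the 2nd note of each cell is B5, E5, A4.
Each moves down a 5th. Continuing: D4 → G3.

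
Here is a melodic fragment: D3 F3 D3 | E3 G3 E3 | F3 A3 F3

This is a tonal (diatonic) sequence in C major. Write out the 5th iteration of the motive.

Taking 3-note groups, the heads are D3, E3, F3: the pattern moves up a 2nd.
Continuing the starts: G3 → A3.
So cell 5 is A3 C4 A3.

A3 C4 A3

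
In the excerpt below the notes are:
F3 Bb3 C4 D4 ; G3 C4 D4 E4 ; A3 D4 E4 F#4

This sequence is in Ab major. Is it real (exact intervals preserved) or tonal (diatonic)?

real

Each cell has the same semitone pattern (5, 2, 2) — intervals are preserved exactly.
And D4 lies outside Ab major, so the sequence is real rather than tonal.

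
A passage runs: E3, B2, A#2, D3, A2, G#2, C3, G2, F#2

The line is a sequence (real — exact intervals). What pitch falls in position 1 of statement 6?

With 3-note cells, note 1 of each statement runs E3, D3, C3.
Each moves down a 2nd. Continuing: Bb2 → Ab2 → Gb2.

Gb2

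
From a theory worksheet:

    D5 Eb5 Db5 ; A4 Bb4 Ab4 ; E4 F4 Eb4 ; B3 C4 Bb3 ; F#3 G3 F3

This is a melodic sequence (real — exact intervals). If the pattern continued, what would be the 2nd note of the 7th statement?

A2

The unit is 3 notes. Position-2 pitches of the 5 shown cells: Eb5, Bb4, F4, C4, G3.
Extending down a 4th: D3 → A2.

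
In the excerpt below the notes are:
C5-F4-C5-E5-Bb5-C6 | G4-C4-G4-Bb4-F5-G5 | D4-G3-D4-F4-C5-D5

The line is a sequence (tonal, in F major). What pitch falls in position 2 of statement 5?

A2

The unit is 6 notes. Position-2 pitches of the 3 shown cells: F4, C4, G3.
Each moves down a 4th. Continuing: D3 → A2.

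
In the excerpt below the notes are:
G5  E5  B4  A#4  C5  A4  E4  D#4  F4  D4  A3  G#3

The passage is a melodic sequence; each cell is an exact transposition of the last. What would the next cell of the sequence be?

Bb3 G3 D3 C#3

With a 4-note motive the entries are G5, C5, F4, each down a 5th from the previous.
Statement 4 starts on Bb3 and keeps the same exact contour: Bb3 G3 D3 C#3.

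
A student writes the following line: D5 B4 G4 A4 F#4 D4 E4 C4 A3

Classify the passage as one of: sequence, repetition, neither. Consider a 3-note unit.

Each 3-note cell is the previous one transposed down a 4th.

sequence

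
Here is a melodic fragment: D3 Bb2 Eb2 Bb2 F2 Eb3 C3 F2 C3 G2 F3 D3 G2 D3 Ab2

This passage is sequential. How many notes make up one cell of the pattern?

There are 15 notes; a 5-note unit gives 3 cells:
D3 Bb2 Eb2 Bb2 F2 | Eb3 C3 F2 C3 G2 | F3 D3 G2 D3 Ab2
Each cell is the previous one up a 2nd — so the unit is 5 notes.

5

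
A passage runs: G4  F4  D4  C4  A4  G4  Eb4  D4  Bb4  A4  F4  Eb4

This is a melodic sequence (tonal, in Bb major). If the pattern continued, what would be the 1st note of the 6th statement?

Grouping in 4s, the 1st note of each cell is G4, A4, Bb4.
Each moves up a 2nd. Continuing: C5 → D5 → Eb5.

Eb5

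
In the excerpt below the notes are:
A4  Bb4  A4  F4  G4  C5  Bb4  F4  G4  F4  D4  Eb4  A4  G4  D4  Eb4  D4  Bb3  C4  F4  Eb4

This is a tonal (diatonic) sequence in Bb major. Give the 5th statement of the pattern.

Taking 7-note groups, the heads are A4, F4, D4: the pattern moves down a 3rd.
Continuing the starts: Bb3 → G3.
From G3 the diatonic shape gives G3 A3 G3 Eb3 F3 Bb3 A3.

G3 A3 G3 Eb3 F3 Bb3 A3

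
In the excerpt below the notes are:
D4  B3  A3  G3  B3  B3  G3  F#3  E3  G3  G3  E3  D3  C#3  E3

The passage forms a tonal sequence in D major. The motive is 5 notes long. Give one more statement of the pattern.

E3 C#3 B2 A2 C#3

Unit = 5 notes; the statements start on D4, B3, G3, moving down a 3rd each time.
So cell 4 is E3 C#3 B2 A2 C#3.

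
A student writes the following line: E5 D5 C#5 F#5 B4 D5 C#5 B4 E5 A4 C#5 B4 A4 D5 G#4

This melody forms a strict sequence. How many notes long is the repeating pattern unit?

15 notes total. Splitting into 3 groups of 5:
E5 D5 C#5 F#5 B4 | D5 C#5 B4 E5 A4 | C#5 B4 A4 D5 G#4
That's a consistent down a 2nd shift per cell, and no other grouping gives one.

5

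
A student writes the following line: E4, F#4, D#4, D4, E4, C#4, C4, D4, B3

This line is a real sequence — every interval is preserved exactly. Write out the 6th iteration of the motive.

Gb3 Ab3 F3

The 3-note cells begin on E4, D4, C4 — each down a 2nd from the last.
Continuing the starts: Bb3 → Ab3 → Gb3.
Statement 6 starts on Gb3 and keeps the same exact contour: Gb3 Ab3 F3.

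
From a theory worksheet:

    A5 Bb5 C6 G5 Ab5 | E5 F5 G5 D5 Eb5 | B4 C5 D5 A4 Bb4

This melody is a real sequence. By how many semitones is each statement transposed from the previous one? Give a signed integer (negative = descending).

-5

With a 5-note motive the entries are A5, E5, B4, each down a 4th from the previous.
Counting half-steps from A5 to E5: -5.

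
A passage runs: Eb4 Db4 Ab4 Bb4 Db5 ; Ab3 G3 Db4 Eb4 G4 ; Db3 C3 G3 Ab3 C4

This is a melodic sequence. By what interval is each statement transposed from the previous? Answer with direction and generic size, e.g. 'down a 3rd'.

With a 5-note motive the entries are Eb4, Ab3, Db3, each down a 5th from the previous.
Eb4 to Ab3 is down a 5th.

down a 5th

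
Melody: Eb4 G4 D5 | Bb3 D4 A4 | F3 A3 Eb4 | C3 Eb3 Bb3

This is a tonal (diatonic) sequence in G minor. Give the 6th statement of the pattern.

With a 3-note motive the entries are Eb4, Bb3, F3, C3, each down a 4th from the previous.
Continuing the starts: G2 → D2.
From D2 the diatonic shape gives D2 F2 C3.

D2 F2 C3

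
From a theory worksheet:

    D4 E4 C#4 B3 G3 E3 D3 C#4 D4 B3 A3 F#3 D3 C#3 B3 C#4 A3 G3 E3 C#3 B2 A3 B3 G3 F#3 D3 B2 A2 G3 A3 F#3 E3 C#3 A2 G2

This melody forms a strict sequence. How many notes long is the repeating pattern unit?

There are 35 notes; a 7-note unit gives 5 cells:
D4 E4 C#4 B3 G3 E3 D3 | C#4 D4 B3 A3 F#3 D3 C#3 | B3 C#4 A3 G3 E3 C#3 B2 | A3 B3 G3 F#3 D3 B2 A2 | G3 A3 F#3 E3 C#3 A2 G2
Every group is a transposition down a 2nd of the one before; no shorter unit works.

7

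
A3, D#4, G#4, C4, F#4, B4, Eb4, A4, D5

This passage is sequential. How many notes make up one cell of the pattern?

3

There are 9 notes; a 3-note unit gives 3 cells:
A3 D#4 G#4 | C4 F#4 B4 | Eb4 A4 D5
Every group is a transposition up a 3rd of the one before; no shorter unit works.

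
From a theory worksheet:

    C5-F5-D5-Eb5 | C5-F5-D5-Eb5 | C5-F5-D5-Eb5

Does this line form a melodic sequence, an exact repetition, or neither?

Each 4-note cell is identical (C5 F5 D5 Eb5), restated at the same pitch.

repetition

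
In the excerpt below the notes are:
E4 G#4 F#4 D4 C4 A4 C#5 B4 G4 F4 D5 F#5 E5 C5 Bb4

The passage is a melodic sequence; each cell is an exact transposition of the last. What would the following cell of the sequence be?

G5 B5 A5 F5 Eb5

Taking 5-note groups, the heads are E4, A4, D5: the pattern moves up a 4th.
From G5 the exact shape gives G5 B5 A5 F5 Eb5.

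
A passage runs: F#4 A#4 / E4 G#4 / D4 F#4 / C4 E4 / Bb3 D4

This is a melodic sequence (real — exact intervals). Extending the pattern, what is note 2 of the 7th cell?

Bb3

With 2-note cells, note 2 of each statement runs A#4, G#4, F#4, E4, D4.
Each moves down a 2nd. Continuing: C4 → Bb3.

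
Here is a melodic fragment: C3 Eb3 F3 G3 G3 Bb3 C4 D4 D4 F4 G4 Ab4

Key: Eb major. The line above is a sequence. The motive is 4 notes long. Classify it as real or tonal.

Every note is diatonic to Eb major.
Cell 1 has +2 semitones from note 3 to 4, but cell 3 has +1 — the interval quality changes while the contour stays the same, which is the hallmark of a tonal sequence.

tonal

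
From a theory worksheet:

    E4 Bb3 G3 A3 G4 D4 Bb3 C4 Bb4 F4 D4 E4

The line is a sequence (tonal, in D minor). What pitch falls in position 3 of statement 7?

E5

Grouping in 4s, the 3rd note of each cell is G3, Bb3, D4.
Each moves up a 3rd. Continuing: F4 → A4 → C5 → E5.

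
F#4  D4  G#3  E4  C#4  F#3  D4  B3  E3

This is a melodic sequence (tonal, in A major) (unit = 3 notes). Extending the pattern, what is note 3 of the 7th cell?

A2

Grouping in 3s, the 3rd note of each cell is G#3, F#3, E3.
Carrying that down a 2nd forward: D3 → C#3 → B2 → A2.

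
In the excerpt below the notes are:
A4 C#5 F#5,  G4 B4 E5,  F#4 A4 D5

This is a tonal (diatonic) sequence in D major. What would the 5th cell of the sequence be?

Unit = 3 notes; the statements start on A4, G4, F#4, moving down a 2nd each time.
Extending down a 2nd: E4 → D4.
From D4 the diatonic shape gives D4 F#4 B4.

D4 F#4 B4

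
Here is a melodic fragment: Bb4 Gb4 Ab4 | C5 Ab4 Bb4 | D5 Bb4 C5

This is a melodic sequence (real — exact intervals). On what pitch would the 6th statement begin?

G#5

The 3-note cells begin on Bb4, C5, D5 — each up a 2nd from the last.
Extending the heads up a 2nd: E5 → F#5 → G#5.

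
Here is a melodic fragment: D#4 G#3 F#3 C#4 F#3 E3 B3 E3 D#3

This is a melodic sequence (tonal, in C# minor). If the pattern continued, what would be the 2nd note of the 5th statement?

C#3

Grouping in 3s, the 2nd note of each cell is G#3, F#3, E3.
Extending down a 2nd: D#3 → C#3.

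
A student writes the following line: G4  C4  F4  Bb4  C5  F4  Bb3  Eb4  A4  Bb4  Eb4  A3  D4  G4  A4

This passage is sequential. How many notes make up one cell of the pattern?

5

15 notes total. Splitting into 3 groups of 5:
G4 C4 F4 Bb4 C5 | F4 Bb3 Eb4 A4 Bb4 | Eb4 A3 D4 G4 A4
Every group is a transposition down a 2nd of the one before; no shorter unit works.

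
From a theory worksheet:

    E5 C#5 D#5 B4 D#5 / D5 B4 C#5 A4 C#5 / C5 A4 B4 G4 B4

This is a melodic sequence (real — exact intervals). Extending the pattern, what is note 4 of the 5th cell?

Grouping in 5s, the 4th note of each cell is B4, A4, G4.
Each moves down a 2nd. Continuing: F4 → Eb4.

Eb4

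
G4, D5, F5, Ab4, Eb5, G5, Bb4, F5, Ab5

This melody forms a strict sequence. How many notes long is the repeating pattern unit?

3

9 notes total. Splitting into 3 groups of 3:
G4 D5 F5 | Ab4 Eb5 G5 | Bb4 F5 Ab5
Every group is a transposition up a 2nd of the one before; no shorter unit works.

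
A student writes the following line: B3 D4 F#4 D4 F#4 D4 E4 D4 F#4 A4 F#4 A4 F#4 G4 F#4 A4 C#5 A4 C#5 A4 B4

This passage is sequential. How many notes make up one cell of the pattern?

7

There are 21 notes; a 7-note unit gives 3 cells:
B3 D4 F#4 D4 F#4 D4 E4 | D4 F#4 A4 F#4 A4 F#4 G4 | F#4 A4 C#5 A4 C#5 A4 B4
That's a consistent up a 3rd shift per cell, and no other grouping gives one.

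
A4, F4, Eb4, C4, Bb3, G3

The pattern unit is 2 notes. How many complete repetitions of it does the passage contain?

3

6 notes in groups of 2 gives 6/2 = 3 statements.
Starts: A4, Eb4, Bb3 — each down a 4th.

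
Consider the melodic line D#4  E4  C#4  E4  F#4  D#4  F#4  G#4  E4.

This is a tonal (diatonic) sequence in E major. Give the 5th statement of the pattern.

The 3-note cells begin on D#4, E4, F#4 — each up a 2nd from the last.
Carrying on: G#4 → A4.
So cell 5 is A4 B4 G#4.

A4 B4 G#4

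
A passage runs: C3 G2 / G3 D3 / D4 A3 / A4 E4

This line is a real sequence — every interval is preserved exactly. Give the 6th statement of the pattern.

B5 F#5

Unit = 2 notes; the statements start on C3, G3, D4, A4, moving up a 5th each time.
Carrying on: E5 → B5.
From B5 the exact shape gives B5 F#5.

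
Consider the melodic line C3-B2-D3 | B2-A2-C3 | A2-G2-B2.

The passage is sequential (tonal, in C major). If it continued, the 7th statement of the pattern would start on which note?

With a 3-note motive the entries are C3, B2, A2, each down a 2nd from the previous.
Extending the heads down a 2nd: G2 → F2 → E2 → D2.

D2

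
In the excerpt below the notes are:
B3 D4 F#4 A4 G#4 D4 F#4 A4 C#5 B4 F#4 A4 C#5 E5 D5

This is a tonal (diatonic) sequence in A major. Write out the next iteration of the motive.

A4 C#5 E5 G#5 F#5

Taking 5-note groups, the heads are B3, D4, F#4: the pattern moves up a 3rd.
So cell 4 is A4 C#5 E5 G#5 F#5.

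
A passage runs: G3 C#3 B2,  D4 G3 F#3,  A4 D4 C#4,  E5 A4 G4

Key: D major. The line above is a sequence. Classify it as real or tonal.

tonal

Every note is diatonic to D major.
Cell 1 has -6 semitones from note 1 to 2, but cell 2 has -7 — the interval quality changes while the contour stays the same, which is the hallmark of a tonal sequence.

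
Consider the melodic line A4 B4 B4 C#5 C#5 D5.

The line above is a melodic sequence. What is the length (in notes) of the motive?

There are 6 notes; a 2-note unit gives 3 cells:
A4 B4 | B4 C#5 | C#5 D5
That's a consistent up a 2nd shift per cell, and no other grouping gives one.

2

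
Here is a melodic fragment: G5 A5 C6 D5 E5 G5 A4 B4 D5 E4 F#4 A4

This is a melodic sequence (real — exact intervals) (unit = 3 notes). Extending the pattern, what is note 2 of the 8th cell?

A#2

Grouping in 3s, the 2nd note of each cell is A5, E5, B4, F#4.
Carrying that down a 4th forward: C#4 → G#3 → D#3 → A#2.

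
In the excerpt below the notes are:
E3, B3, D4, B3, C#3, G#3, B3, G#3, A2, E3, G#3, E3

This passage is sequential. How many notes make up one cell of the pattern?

Try groups of 4 (3 cells in 12 notes):
E3 B3 D4 B3 | C#3 G#3 B3 G#3 | A2 E3 G#3 E3
That's a consistent down a 3rd shift per cell, and no other grouping gives one.

4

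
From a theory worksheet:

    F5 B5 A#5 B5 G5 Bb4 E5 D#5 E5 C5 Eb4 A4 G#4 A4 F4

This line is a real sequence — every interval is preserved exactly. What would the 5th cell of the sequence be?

Db3 G3 F#3 G3 Eb3

Taking 5-note groups, the heads are F5, Bb4, Eb4: the pattern moves down a 5th.
Continuing the starts: Ab3 → Db3.
So cell 5 is Db3 G3 F#3 G3 Eb3.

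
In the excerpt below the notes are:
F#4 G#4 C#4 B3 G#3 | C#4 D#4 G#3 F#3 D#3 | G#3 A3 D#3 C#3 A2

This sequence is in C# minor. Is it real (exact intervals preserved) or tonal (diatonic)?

Every note is diatonic to C# minor.
Cell 1 has +2 semitones from note 1 to 2, but cell 3 has +1 — the interval quality changes while the contour stays the same, which is the hallmark of a tonal sequence.

tonal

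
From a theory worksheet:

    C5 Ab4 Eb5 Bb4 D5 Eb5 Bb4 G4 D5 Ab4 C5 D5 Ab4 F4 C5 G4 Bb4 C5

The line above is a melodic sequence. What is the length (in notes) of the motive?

18 notes total. Splitting into 3 groups of 6:
C5 Ab4 Eb5 Bb4 D5 Eb5 | Bb4 G4 D5 Ab4 C5 D5 | Ab4 F4 C5 G4 Bb4 C5
Every group is a transposition down a 2nd of the one before; no shorter unit works.

6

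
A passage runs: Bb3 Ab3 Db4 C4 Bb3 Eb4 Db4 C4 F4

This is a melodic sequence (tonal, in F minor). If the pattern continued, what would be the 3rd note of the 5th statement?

Ab4

Grouping in 3s, the 3rd note of each cell is Db4, Eb4, F4.
Carrying that up a 2nd forward: G4 → Ab4.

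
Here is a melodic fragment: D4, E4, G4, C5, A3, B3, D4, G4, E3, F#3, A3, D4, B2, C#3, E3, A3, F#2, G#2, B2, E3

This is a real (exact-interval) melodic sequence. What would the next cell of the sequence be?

C#2 D#2 F#2 B2

With a 4-note motive the entries are D4, A3, E3, B2, F#2, each down a 4th from the previous.
So cell 6 is C#2 D#2 F#2 B2.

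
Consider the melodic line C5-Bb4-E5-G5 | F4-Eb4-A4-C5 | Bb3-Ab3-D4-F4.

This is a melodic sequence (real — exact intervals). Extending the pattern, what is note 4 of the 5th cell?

With 4-note cells, note 4 of each statement runs G5, C5, F4.
Each moves down a 5th. Continuing: Bb3 → Eb3.

Eb3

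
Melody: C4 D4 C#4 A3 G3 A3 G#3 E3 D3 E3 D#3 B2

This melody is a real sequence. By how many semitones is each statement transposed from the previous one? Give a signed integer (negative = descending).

-5

Unit = 4 notes; the statements start on C4, G3, D3, moving down a 4th each time.
C4 to G3 spans -5 semitones.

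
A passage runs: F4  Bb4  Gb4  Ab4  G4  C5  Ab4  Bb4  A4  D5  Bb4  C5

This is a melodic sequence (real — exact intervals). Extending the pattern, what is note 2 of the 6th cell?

G#5

Grouping in 4s, the 2nd note of each cell is Bb4, C5, D5.
Each moves up a 2nd. Continuing: E5 → F#5 → G#5.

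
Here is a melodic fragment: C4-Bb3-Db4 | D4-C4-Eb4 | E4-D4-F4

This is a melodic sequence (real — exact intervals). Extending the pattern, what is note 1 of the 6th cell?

A#4

The unit is 3 notes. Position-1 pitches of the 3 shown cells: C4, D4, E4.
Each moves up a 2nd. Continuing: F#4 → G#4 → A#4.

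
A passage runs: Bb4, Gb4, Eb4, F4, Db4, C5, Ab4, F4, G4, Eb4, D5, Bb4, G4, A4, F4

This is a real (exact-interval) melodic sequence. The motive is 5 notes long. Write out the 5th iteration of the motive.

Taking 5-note groups, the heads are Bb4, C5, D5: the pattern moves up a 2nd.
Extending up a 2nd: E5 → F#5.
So cell 5 is F#5 D5 B4 C#5 A4.

F#5 D5 B4 C#5 A4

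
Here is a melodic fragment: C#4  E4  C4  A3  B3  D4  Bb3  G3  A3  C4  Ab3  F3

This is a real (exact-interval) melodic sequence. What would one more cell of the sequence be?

With a 4-note motive the entries are C#4, B3, A3, each down a 2nd from the previous.
Statement 4 starts on G3 and keeps the same exact contour: G3 Bb3 Gb3 Eb3.

G3 Bb3 Gb3 Eb3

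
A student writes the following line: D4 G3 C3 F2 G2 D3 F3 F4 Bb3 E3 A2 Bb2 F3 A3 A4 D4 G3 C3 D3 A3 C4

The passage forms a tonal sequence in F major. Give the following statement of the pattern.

With a 7-note motive the entries are D4, F4, A4, each up a 3rd from the previous.
Statement 4 starts on C5 and keeps the same diatonic contour: C5 F4 Bb3 E3 F3 C4 E4.

C5 F4 Bb3 E3 F3 C4 E4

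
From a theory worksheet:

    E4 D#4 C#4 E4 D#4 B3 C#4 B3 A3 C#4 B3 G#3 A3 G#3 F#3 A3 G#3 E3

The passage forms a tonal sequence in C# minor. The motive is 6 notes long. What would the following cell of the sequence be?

F#3 E3 D#3 F#3 E3 C#3

Taking 6-note groups, the heads are E4, C#4, A3: the pattern moves down a 3rd.
Statement 4 starts on F#3 and keeps the same diatonic contour: F#3 E3 D#3 F#3 E3 C#3.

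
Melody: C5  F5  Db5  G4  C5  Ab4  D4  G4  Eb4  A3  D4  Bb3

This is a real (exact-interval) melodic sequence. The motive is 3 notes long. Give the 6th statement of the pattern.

B2 E3 C3

With a 3-note motive the entries are C5, G4, D4, A3, each down a 4th from the previous.
Extending down a 4th: E3 → B2.
Statement 6 starts on B2 and keeps the same exact contour: B2 E3 C3.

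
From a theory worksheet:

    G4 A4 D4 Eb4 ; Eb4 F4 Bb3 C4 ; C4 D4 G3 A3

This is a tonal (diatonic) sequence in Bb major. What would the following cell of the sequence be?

With a 4-note motive the entries are G4, Eb4, C4, each down a 3rd from the previous.
From A3 the diatonic shape gives A3 Bb3 Eb3 F3.

A3 Bb3 Eb3 F3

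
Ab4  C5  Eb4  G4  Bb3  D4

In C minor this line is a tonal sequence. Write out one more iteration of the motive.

Taking 2-note groups, the heads are Ab4, Eb4, Bb3: the pattern moves down a 4th.
Statement 4 starts on F3 and keeps the same diatonic contour: F3 Ab3.

F3 Ab3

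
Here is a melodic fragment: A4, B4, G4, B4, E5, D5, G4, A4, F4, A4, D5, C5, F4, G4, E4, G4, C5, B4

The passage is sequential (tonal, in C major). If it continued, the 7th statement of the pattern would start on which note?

B3

The 6-note cells begin on A4, G4, F4 — each down a 2nd from the last.
Extending the heads down a 2nd: E4 → D4 → C4 → B3.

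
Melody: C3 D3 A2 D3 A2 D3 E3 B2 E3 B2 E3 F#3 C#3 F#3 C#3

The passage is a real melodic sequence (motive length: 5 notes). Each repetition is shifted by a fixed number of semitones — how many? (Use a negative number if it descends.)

The 5-note cells begin on C3, D3, E3 — each up a 2nd from the last.
C3→D3 is 50 − 48 = 2 semitones.

2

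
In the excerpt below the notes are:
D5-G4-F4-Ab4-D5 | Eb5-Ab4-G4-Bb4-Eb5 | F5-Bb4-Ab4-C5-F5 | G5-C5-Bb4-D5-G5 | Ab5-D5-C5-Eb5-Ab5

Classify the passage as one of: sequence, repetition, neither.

sequence

Each 5-note cell is the previous one transposed up a 2nd.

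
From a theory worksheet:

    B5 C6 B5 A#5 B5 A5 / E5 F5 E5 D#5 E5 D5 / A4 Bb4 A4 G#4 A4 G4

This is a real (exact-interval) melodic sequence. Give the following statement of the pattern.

D4 Eb4 D4 C#4 D4 C4

Taking 6-note groups, the heads are B5, E5, A4: the pattern moves down a 5th.
Statement 4 starts on D4 and keeps the same exact contour: D4 Eb4 D4 C#4 D4 C4.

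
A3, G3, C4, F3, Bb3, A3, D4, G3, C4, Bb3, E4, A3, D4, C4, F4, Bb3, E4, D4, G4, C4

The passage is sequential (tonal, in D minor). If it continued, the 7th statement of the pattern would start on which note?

Unit = 4 notes; the statements start on A3, Bb3, C4, D4, E4, moving up a 2nd each time.
Continuing: F4 → G4. Statement 7 starts on G4.

G4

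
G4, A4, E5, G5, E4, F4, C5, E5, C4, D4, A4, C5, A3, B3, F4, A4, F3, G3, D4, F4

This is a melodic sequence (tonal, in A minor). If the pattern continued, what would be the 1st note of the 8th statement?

The unit is 4 notes. Position-1 pitches of the 5 shown cells: G4, E4, C4, A3, F3.
Extending down a 3rd: D3 → B2 → G2.

G2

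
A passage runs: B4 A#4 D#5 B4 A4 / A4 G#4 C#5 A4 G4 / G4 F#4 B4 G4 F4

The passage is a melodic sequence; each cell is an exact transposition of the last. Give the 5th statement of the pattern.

Eb4 D4 G4 Eb4 Db4

The 5-note cells begin on B4, A4, G4 — each down a 2nd from the last.
Carrying on: F4 → Eb4.
From Eb4 the exact shape gives Eb4 D4 G4 Eb4 Db4.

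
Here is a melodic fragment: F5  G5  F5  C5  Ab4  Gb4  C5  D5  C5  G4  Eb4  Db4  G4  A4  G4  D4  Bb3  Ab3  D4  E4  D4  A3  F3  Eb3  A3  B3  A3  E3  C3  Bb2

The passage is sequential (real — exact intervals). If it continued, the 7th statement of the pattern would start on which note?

Unit = 6 notes; the statements start on F5, C5, G4, D4, A3, moving down a 4th each time.
Continuing: E3 → B2. Statement 7 starts on B2.

B2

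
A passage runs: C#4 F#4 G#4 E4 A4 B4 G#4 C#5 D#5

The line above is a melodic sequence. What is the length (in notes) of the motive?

3

9 notes total. Splitting into 3 groups of 3:
C#4 F#4 G#4 | E4 A4 B4 | G#4 C#5 D#5
Every group is a transposition up a 3rd of the one before; no shorter unit works.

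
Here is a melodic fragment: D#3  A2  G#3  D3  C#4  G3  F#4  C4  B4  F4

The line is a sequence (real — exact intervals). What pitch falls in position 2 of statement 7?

The unit is 2 notes. Position-2 pitches of the 5 shown cells: A2, D3, G3, C4, F4.
Each moves up a 4th. Continuing: Bb4 → Eb5.

Eb5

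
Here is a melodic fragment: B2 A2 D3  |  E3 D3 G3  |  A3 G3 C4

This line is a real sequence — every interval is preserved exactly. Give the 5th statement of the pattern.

The 3-note cells begin on B2, E3, A3 — each up a 4th from the last.
Continuing the starts: D4 → G4.
Statement 5 starts on G4 and keeps the same exact contour: G4 F4 Bb4.

G4 F4 Bb4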